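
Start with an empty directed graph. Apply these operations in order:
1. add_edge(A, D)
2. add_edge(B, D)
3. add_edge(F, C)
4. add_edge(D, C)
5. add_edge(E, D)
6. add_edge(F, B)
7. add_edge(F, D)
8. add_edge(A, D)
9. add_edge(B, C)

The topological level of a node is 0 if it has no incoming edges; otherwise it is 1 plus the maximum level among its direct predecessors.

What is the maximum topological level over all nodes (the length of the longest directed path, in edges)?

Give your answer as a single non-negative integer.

Answer: 3

Derivation:
Op 1: add_edge(A, D). Edges now: 1
Op 2: add_edge(B, D). Edges now: 2
Op 3: add_edge(F, C). Edges now: 3
Op 4: add_edge(D, C). Edges now: 4
Op 5: add_edge(E, D). Edges now: 5
Op 6: add_edge(F, B). Edges now: 6
Op 7: add_edge(F, D). Edges now: 7
Op 8: add_edge(A, D) (duplicate, no change). Edges now: 7
Op 9: add_edge(B, C). Edges now: 8
Compute levels (Kahn BFS):
  sources (in-degree 0): A, E, F
  process A: level=0
    A->D: in-degree(D)=3, level(D)>=1
  process E: level=0
    E->D: in-degree(D)=2, level(D)>=1
  process F: level=0
    F->B: in-degree(B)=0, level(B)=1, enqueue
    F->C: in-degree(C)=2, level(C)>=1
    F->D: in-degree(D)=1, level(D)>=1
  process B: level=1
    B->C: in-degree(C)=1, level(C)>=2
    B->D: in-degree(D)=0, level(D)=2, enqueue
  process D: level=2
    D->C: in-degree(C)=0, level(C)=3, enqueue
  process C: level=3
All levels: A:0, B:1, C:3, D:2, E:0, F:0
max level = 3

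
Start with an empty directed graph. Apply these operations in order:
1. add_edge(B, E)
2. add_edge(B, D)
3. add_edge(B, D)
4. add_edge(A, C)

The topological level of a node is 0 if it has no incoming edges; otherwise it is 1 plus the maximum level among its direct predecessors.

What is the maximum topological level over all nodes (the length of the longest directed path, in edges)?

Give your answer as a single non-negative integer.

Answer: 1

Derivation:
Op 1: add_edge(B, E). Edges now: 1
Op 2: add_edge(B, D). Edges now: 2
Op 3: add_edge(B, D) (duplicate, no change). Edges now: 2
Op 4: add_edge(A, C). Edges now: 3
Compute levels (Kahn BFS):
  sources (in-degree 0): A, B
  process A: level=0
    A->C: in-degree(C)=0, level(C)=1, enqueue
  process B: level=0
    B->D: in-degree(D)=0, level(D)=1, enqueue
    B->E: in-degree(E)=0, level(E)=1, enqueue
  process C: level=1
  process D: level=1
  process E: level=1
All levels: A:0, B:0, C:1, D:1, E:1
max level = 1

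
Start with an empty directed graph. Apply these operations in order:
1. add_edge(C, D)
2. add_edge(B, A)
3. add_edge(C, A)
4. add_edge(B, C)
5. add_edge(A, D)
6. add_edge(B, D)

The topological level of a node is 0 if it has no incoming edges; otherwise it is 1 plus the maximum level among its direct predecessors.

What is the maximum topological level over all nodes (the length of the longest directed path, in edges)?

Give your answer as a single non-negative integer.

Answer: 3

Derivation:
Op 1: add_edge(C, D). Edges now: 1
Op 2: add_edge(B, A). Edges now: 2
Op 3: add_edge(C, A). Edges now: 3
Op 4: add_edge(B, C). Edges now: 4
Op 5: add_edge(A, D). Edges now: 5
Op 6: add_edge(B, D). Edges now: 6
Compute levels (Kahn BFS):
  sources (in-degree 0): B
  process B: level=0
    B->A: in-degree(A)=1, level(A)>=1
    B->C: in-degree(C)=0, level(C)=1, enqueue
    B->D: in-degree(D)=2, level(D)>=1
  process C: level=1
    C->A: in-degree(A)=0, level(A)=2, enqueue
    C->D: in-degree(D)=1, level(D)>=2
  process A: level=2
    A->D: in-degree(D)=0, level(D)=3, enqueue
  process D: level=3
All levels: A:2, B:0, C:1, D:3
max level = 3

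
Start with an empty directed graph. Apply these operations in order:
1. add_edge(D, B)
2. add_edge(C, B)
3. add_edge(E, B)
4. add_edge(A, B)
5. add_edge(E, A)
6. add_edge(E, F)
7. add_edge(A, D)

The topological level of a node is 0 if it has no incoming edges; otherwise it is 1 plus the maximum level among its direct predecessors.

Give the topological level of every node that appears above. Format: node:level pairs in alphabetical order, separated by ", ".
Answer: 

Op 1: add_edge(D, B). Edges now: 1
Op 2: add_edge(C, B). Edges now: 2
Op 3: add_edge(E, B). Edges now: 3
Op 4: add_edge(A, B). Edges now: 4
Op 5: add_edge(E, A). Edges now: 5
Op 6: add_edge(E, F). Edges now: 6
Op 7: add_edge(A, D). Edges now: 7
Compute levels (Kahn BFS):
  sources (in-degree 0): C, E
  process C: level=0
    C->B: in-degree(B)=3, level(B)>=1
  process E: level=0
    E->A: in-degree(A)=0, level(A)=1, enqueue
    E->B: in-degree(B)=2, level(B)>=1
    E->F: in-degree(F)=0, level(F)=1, enqueue
  process A: level=1
    A->B: in-degree(B)=1, level(B)>=2
    A->D: in-degree(D)=0, level(D)=2, enqueue
  process F: level=1
  process D: level=2
    D->B: in-degree(B)=0, level(B)=3, enqueue
  process B: level=3
All levels: A:1, B:3, C:0, D:2, E:0, F:1

Answer: A:1, B:3, C:0, D:2, E:0, F:1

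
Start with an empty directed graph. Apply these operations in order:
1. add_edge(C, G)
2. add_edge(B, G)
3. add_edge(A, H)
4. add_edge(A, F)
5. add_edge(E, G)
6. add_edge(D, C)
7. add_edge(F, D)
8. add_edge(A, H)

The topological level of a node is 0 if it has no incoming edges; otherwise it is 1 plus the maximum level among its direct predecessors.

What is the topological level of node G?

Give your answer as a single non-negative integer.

Op 1: add_edge(C, G). Edges now: 1
Op 2: add_edge(B, G). Edges now: 2
Op 3: add_edge(A, H). Edges now: 3
Op 4: add_edge(A, F). Edges now: 4
Op 5: add_edge(E, G). Edges now: 5
Op 6: add_edge(D, C). Edges now: 6
Op 7: add_edge(F, D). Edges now: 7
Op 8: add_edge(A, H) (duplicate, no change). Edges now: 7
Compute levels (Kahn BFS):
  sources (in-degree 0): A, B, E
  process A: level=0
    A->F: in-degree(F)=0, level(F)=1, enqueue
    A->H: in-degree(H)=0, level(H)=1, enqueue
  process B: level=0
    B->G: in-degree(G)=2, level(G)>=1
  process E: level=0
    E->G: in-degree(G)=1, level(G)>=1
  process F: level=1
    F->D: in-degree(D)=0, level(D)=2, enqueue
  process H: level=1
  process D: level=2
    D->C: in-degree(C)=0, level(C)=3, enqueue
  process C: level=3
    C->G: in-degree(G)=0, level(G)=4, enqueue
  process G: level=4
All levels: A:0, B:0, C:3, D:2, E:0, F:1, G:4, H:1
level(G) = 4

Answer: 4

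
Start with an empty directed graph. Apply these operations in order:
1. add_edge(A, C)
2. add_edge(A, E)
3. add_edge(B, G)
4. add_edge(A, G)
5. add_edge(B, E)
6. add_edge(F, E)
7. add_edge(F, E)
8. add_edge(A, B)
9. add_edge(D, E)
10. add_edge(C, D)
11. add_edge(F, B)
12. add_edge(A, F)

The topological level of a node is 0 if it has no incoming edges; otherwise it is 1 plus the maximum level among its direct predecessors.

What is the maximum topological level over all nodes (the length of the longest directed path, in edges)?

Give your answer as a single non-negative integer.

Op 1: add_edge(A, C). Edges now: 1
Op 2: add_edge(A, E). Edges now: 2
Op 3: add_edge(B, G). Edges now: 3
Op 4: add_edge(A, G). Edges now: 4
Op 5: add_edge(B, E). Edges now: 5
Op 6: add_edge(F, E). Edges now: 6
Op 7: add_edge(F, E) (duplicate, no change). Edges now: 6
Op 8: add_edge(A, B). Edges now: 7
Op 9: add_edge(D, E). Edges now: 8
Op 10: add_edge(C, D). Edges now: 9
Op 11: add_edge(F, B). Edges now: 10
Op 12: add_edge(A, F). Edges now: 11
Compute levels (Kahn BFS):
  sources (in-degree 0): A
  process A: level=0
    A->B: in-degree(B)=1, level(B)>=1
    A->C: in-degree(C)=0, level(C)=1, enqueue
    A->E: in-degree(E)=3, level(E)>=1
    A->F: in-degree(F)=0, level(F)=1, enqueue
    A->G: in-degree(G)=1, level(G)>=1
  process C: level=1
    C->D: in-degree(D)=0, level(D)=2, enqueue
  process F: level=1
    F->B: in-degree(B)=0, level(B)=2, enqueue
    F->E: in-degree(E)=2, level(E)>=2
  process D: level=2
    D->E: in-degree(E)=1, level(E)>=3
  process B: level=2
    B->E: in-degree(E)=0, level(E)=3, enqueue
    B->G: in-degree(G)=0, level(G)=3, enqueue
  process E: level=3
  process G: level=3
All levels: A:0, B:2, C:1, D:2, E:3, F:1, G:3
max level = 3

Answer: 3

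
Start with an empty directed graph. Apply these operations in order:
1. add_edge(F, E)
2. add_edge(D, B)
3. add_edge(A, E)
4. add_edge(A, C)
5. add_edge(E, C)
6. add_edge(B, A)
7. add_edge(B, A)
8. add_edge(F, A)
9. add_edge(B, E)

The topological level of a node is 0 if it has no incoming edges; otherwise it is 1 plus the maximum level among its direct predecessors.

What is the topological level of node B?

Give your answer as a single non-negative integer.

Answer: 1

Derivation:
Op 1: add_edge(F, E). Edges now: 1
Op 2: add_edge(D, B). Edges now: 2
Op 3: add_edge(A, E). Edges now: 3
Op 4: add_edge(A, C). Edges now: 4
Op 5: add_edge(E, C). Edges now: 5
Op 6: add_edge(B, A). Edges now: 6
Op 7: add_edge(B, A) (duplicate, no change). Edges now: 6
Op 8: add_edge(F, A). Edges now: 7
Op 9: add_edge(B, E). Edges now: 8
Compute levels (Kahn BFS):
  sources (in-degree 0): D, F
  process D: level=0
    D->B: in-degree(B)=0, level(B)=1, enqueue
  process F: level=0
    F->A: in-degree(A)=1, level(A)>=1
    F->E: in-degree(E)=2, level(E)>=1
  process B: level=1
    B->A: in-degree(A)=0, level(A)=2, enqueue
    B->E: in-degree(E)=1, level(E)>=2
  process A: level=2
    A->C: in-degree(C)=1, level(C)>=3
    A->E: in-degree(E)=0, level(E)=3, enqueue
  process E: level=3
    E->C: in-degree(C)=0, level(C)=4, enqueue
  process C: level=4
All levels: A:2, B:1, C:4, D:0, E:3, F:0
level(B) = 1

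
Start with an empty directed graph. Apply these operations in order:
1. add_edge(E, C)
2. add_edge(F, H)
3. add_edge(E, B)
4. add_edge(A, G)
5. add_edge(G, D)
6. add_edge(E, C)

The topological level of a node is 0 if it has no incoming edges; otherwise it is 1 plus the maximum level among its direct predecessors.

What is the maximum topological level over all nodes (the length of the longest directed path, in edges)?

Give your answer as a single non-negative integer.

Answer: 2

Derivation:
Op 1: add_edge(E, C). Edges now: 1
Op 2: add_edge(F, H). Edges now: 2
Op 3: add_edge(E, B). Edges now: 3
Op 4: add_edge(A, G). Edges now: 4
Op 5: add_edge(G, D). Edges now: 5
Op 6: add_edge(E, C) (duplicate, no change). Edges now: 5
Compute levels (Kahn BFS):
  sources (in-degree 0): A, E, F
  process A: level=0
    A->G: in-degree(G)=0, level(G)=1, enqueue
  process E: level=0
    E->B: in-degree(B)=0, level(B)=1, enqueue
    E->C: in-degree(C)=0, level(C)=1, enqueue
  process F: level=0
    F->H: in-degree(H)=0, level(H)=1, enqueue
  process G: level=1
    G->D: in-degree(D)=0, level(D)=2, enqueue
  process B: level=1
  process C: level=1
  process H: level=1
  process D: level=2
All levels: A:0, B:1, C:1, D:2, E:0, F:0, G:1, H:1
max level = 2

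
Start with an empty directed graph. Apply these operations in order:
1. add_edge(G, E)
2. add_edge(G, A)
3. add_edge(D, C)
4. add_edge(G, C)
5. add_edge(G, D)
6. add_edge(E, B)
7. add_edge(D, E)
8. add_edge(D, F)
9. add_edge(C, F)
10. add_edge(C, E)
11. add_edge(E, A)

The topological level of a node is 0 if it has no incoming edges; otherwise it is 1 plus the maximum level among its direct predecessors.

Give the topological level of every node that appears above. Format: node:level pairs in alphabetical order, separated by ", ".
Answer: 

Answer: A:4, B:4, C:2, D:1, E:3, F:3, G:0

Derivation:
Op 1: add_edge(G, E). Edges now: 1
Op 2: add_edge(G, A). Edges now: 2
Op 3: add_edge(D, C). Edges now: 3
Op 4: add_edge(G, C). Edges now: 4
Op 5: add_edge(G, D). Edges now: 5
Op 6: add_edge(E, B). Edges now: 6
Op 7: add_edge(D, E). Edges now: 7
Op 8: add_edge(D, F). Edges now: 8
Op 9: add_edge(C, F). Edges now: 9
Op 10: add_edge(C, E). Edges now: 10
Op 11: add_edge(E, A). Edges now: 11
Compute levels (Kahn BFS):
  sources (in-degree 0): G
  process G: level=0
    G->A: in-degree(A)=1, level(A)>=1
    G->C: in-degree(C)=1, level(C)>=1
    G->D: in-degree(D)=0, level(D)=1, enqueue
    G->E: in-degree(E)=2, level(E)>=1
  process D: level=1
    D->C: in-degree(C)=0, level(C)=2, enqueue
    D->E: in-degree(E)=1, level(E)>=2
    D->F: in-degree(F)=1, level(F)>=2
  process C: level=2
    C->E: in-degree(E)=0, level(E)=3, enqueue
    C->F: in-degree(F)=0, level(F)=3, enqueue
  process E: level=3
    E->A: in-degree(A)=0, level(A)=4, enqueue
    E->B: in-degree(B)=0, level(B)=4, enqueue
  process F: level=3
  process A: level=4
  process B: level=4
All levels: A:4, B:4, C:2, D:1, E:3, F:3, G:0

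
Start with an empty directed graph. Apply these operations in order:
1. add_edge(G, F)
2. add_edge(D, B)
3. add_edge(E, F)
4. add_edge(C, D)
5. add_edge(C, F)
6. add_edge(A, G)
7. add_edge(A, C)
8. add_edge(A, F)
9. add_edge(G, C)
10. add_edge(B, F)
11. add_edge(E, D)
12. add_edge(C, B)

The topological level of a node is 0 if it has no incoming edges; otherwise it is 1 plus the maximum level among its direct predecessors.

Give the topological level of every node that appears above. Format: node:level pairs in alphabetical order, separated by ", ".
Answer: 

Answer: A:0, B:4, C:2, D:3, E:0, F:5, G:1

Derivation:
Op 1: add_edge(G, F). Edges now: 1
Op 2: add_edge(D, B). Edges now: 2
Op 3: add_edge(E, F). Edges now: 3
Op 4: add_edge(C, D). Edges now: 4
Op 5: add_edge(C, F). Edges now: 5
Op 6: add_edge(A, G). Edges now: 6
Op 7: add_edge(A, C). Edges now: 7
Op 8: add_edge(A, F). Edges now: 8
Op 9: add_edge(G, C). Edges now: 9
Op 10: add_edge(B, F). Edges now: 10
Op 11: add_edge(E, D). Edges now: 11
Op 12: add_edge(C, B). Edges now: 12
Compute levels (Kahn BFS):
  sources (in-degree 0): A, E
  process A: level=0
    A->C: in-degree(C)=1, level(C)>=1
    A->F: in-degree(F)=4, level(F)>=1
    A->G: in-degree(G)=0, level(G)=1, enqueue
  process E: level=0
    E->D: in-degree(D)=1, level(D)>=1
    E->F: in-degree(F)=3, level(F)>=1
  process G: level=1
    G->C: in-degree(C)=0, level(C)=2, enqueue
    G->F: in-degree(F)=2, level(F)>=2
  process C: level=2
    C->B: in-degree(B)=1, level(B)>=3
    C->D: in-degree(D)=0, level(D)=3, enqueue
    C->F: in-degree(F)=1, level(F)>=3
  process D: level=3
    D->B: in-degree(B)=0, level(B)=4, enqueue
  process B: level=4
    B->F: in-degree(F)=0, level(F)=5, enqueue
  process F: level=5
All levels: A:0, B:4, C:2, D:3, E:0, F:5, G:1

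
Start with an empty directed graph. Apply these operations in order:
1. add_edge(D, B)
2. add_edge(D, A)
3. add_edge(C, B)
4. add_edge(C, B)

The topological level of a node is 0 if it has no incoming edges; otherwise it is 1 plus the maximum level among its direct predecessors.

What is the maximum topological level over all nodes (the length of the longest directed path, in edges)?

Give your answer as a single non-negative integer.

Answer: 1

Derivation:
Op 1: add_edge(D, B). Edges now: 1
Op 2: add_edge(D, A). Edges now: 2
Op 3: add_edge(C, B). Edges now: 3
Op 4: add_edge(C, B) (duplicate, no change). Edges now: 3
Compute levels (Kahn BFS):
  sources (in-degree 0): C, D
  process C: level=0
    C->B: in-degree(B)=1, level(B)>=1
  process D: level=0
    D->A: in-degree(A)=0, level(A)=1, enqueue
    D->B: in-degree(B)=0, level(B)=1, enqueue
  process A: level=1
  process B: level=1
All levels: A:1, B:1, C:0, D:0
max level = 1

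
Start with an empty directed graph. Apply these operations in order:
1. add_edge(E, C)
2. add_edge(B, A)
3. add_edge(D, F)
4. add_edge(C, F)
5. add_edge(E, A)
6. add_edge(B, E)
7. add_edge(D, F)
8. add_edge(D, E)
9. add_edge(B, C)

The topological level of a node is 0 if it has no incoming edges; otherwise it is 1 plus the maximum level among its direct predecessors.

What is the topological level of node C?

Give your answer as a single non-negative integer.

Op 1: add_edge(E, C). Edges now: 1
Op 2: add_edge(B, A). Edges now: 2
Op 3: add_edge(D, F). Edges now: 3
Op 4: add_edge(C, F). Edges now: 4
Op 5: add_edge(E, A). Edges now: 5
Op 6: add_edge(B, E). Edges now: 6
Op 7: add_edge(D, F) (duplicate, no change). Edges now: 6
Op 8: add_edge(D, E). Edges now: 7
Op 9: add_edge(B, C). Edges now: 8
Compute levels (Kahn BFS):
  sources (in-degree 0): B, D
  process B: level=0
    B->A: in-degree(A)=1, level(A)>=1
    B->C: in-degree(C)=1, level(C)>=1
    B->E: in-degree(E)=1, level(E)>=1
  process D: level=0
    D->E: in-degree(E)=0, level(E)=1, enqueue
    D->F: in-degree(F)=1, level(F)>=1
  process E: level=1
    E->A: in-degree(A)=0, level(A)=2, enqueue
    E->C: in-degree(C)=0, level(C)=2, enqueue
  process A: level=2
  process C: level=2
    C->F: in-degree(F)=0, level(F)=3, enqueue
  process F: level=3
All levels: A:2, B:0, C:2, D:0, E:1, F:3
level(C) = 2

Answer: 2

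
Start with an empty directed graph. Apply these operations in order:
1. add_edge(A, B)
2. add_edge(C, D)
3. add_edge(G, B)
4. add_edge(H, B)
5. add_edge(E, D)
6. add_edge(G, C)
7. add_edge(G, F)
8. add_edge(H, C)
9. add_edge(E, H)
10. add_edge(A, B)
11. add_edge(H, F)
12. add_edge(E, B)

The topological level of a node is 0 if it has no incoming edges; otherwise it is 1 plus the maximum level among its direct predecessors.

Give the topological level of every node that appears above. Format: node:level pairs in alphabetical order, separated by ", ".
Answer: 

Answer: A:0, B:2, C:2, D:3, E:0, F:2, G:0, H:1

Derivation:
Op 1: add_edge(A, B). Edges now: 1
Op 2: add_edge(C, D). Edges now: 2
Op 3: add_edge(G, B). Edges now: 3
Op 4: add_edge(H, B). Edges now: 4
Op 5: add_edge(E, D). Edges now: 5
Op 6: add_edge(G, C). Edges now: 6
Op 7: add_edge(G, F). Edges now: 7
Op 8: add_edge(H, C). Edges now: 8
Op 9: add_edge(E, H). Edges now: 9
Op 10: add_edge(A, B) (duplicate, no change). Edges now: 9
Op 11: add_edge(H, F). Edges now: 10
Op 12: add_edge(E, B). Edges now: 11
Compute levels (Kahn BFS):
  sources (in-degree 0): A, E, G
  process A: level=0
    A->B: in-degree(B)=3, level(B)>=1
  process E: level=0
    E->B: in-degree(B)=2, level(B)>=1
    E->D: in-degree(D)=1, level(D)>=1
    E->H: in-degree(H)=0, level(H)=1, enqueue
  process G: level=0
    G->B: in-degree(B)=1, level(B)>=1
    G->C: in-degree(C)=1, level(C)>=1
    G->F: in-degree(F)=1, level(F)>=1
  process H: level=1
    H->B: in-degree(B)=0, level(B)=2, enqueue
    H->C: in-degree(C)=0, level(C)=2, enqueue
    H->F: in-degree(F)=0, level(F)=2, enqueue
  process B: level=2
  process C: level=2
    C->D: in-degree(D)=0, level(D)=3, enqueue
  process F: level=2
  process D: level=3
All levels: A:0, B:2, C:2, D:3, E:0, F:2, G:0, H:1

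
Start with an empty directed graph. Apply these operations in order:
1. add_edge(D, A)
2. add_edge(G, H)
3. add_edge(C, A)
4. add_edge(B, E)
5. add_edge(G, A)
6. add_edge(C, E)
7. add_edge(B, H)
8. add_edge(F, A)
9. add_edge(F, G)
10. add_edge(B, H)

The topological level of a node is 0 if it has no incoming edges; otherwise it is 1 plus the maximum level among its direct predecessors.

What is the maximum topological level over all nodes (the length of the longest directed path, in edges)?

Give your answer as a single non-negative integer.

Op 1: add_edge(D, A). Edges now: 1
Op 2: add_edge(G, H). Edges now: 2
Op 3: add_edge(C, A). Edges now: 3
Op 4: add_edge(B, E). Edges now: 4
Op 5: add_edge(G, A). Edges now: 5
Op 6: add_edge(C, E). Edges now: 6
Op 7: add_edge(B, H). Edges now: 7
Op 8: add_edge(F, A). Edges now: 8
Op 9: add_edge(F, G). Edges now: 9
Op 10: add_edge(B, H) (duplicate, no change). Edges now: 9
Compute levels (Kahn BFS):
  sources (in-degree 0): B, C, D, F
  process B: level=0
    B->E: in-degree(E)=1, level(E)>=1
    B->H: in-degree(H)=1, level(H)>=1
  process C: level=0
    C->A: in-degree(A)=3, level(A)>=1
    C->E: in-degree(E)=0, level(E)=1, enqueue
  process D: level=0
    D->A: in-degree(A)=2, level(A)>=1
  process F: level=0
    F->A: in-degree(A)=1, level(A)>=1
    F->G: in-degree(G)=0, level(G)=1, enqueue
  process E: level=1
  process G: level=1
    G->A: in-degree(A)=0, level(A)=2, enqueue
    G->H: in-degree(H)=0, level(H)=2, enqueue
  process A: level=2
  process H: level=2
All levels: A:2, B:0, C:0, D:0, E:1, F:0, G:1, H:2
max level = 2

Answer: 2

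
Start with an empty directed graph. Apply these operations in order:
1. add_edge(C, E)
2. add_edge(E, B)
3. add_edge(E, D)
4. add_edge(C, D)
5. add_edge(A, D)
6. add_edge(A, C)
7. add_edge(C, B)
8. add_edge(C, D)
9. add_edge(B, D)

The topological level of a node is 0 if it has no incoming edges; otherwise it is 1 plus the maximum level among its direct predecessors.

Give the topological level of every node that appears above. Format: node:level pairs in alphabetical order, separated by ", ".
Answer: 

Answer: A:0, B:3, C:1, D:4, E:2

Derivation:
Op 1: add_edge(C, E). Edges now: 1
Op 2: add_edge(E, B). Edges now: 2
Op 3: add_edge(E, D). Edges now: 3
Op 4: add_edge(C, D). Edges now: 4
Op 5: add_edge(A, D). Edges now: 5
Op 6: add_edge(A, C). Edges now: 6
Op 7: add_edge(C, B). Edges now: 7
Op 8: add_edge(C, D) (duplicate, no change). Edges now: 7
Op 9: add_edge(B, D). Edges now: 8
Compute levels (Kahn BFS):
  sources (in-degree 0): A
  process A: level=0
    A->C: in-degree(C)=0, level(C)=1, enqueue
    A->D: in-degree(D)=3, level(D)>=1
  process C: level=1
    C->B: in-degree(B)=1, level(B)>=2
    C->D: in-degree(D)=2, level(D)>=2
    C->E: in-degree(E)=0, level(E)=2, enqueue
  process E: level=2
    E->B: in-degree(B)=0, level(B)=3, enqueue
    E->D: in-degree(D)=1, level(D)>=3
  process B: level=3
    B->D: in-degree(D)=0, level(D)=4, enqueue
  process D: level=4
All levels: A:0, B:3, C:1, D:4, E:2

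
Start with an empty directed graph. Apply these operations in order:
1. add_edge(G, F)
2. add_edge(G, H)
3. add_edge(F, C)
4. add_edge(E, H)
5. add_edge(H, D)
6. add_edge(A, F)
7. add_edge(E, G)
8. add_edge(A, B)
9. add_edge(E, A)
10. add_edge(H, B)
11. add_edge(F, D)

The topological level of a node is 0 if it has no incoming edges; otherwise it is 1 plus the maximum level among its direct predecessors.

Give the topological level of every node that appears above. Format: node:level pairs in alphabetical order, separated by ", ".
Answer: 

Op 1: add_edge(G, F). Edges now: 1
Op 2: add_edge(G, H). Edges now: 2
Op 3: add_edge(F, C). Edges now: 3
Op 4: add_edge(E, H). Edges now: 4
Op 5: add_edge(H, D). Edges now: 5
Op 6: add_edge(A, F). Edges now: 6
Op 7: add_edge(E, G). Edges now: 7
Op 8: add_edge(A, B). Edges now: 8
Op 9: add_edge(E, A). Edges now: 9
Op 10: add_edge(H, B). Edges now: 10
Op 11: add_edge(F, D). Edges now: 11
Compute levels (Kahn BFS):
  sources (in-degree 0): E
  process E: level=0
    E->A: in-degree(A)=0, level(A)=1, enqueue
    E->G: in-degree(G)=0, level(G)=1, enqueue
    E->H: in-degree(H)=1, level(H)>=1
  process A: level=1
    A->B: in-degree(B)=1, level(B)>=2
    A->F: in-degree(F)=1, level(F)>=2
  process G: level=1
    G->F: in-degree(F)=0, level(F)=2, enqueue
    G->H: in-degree(H)=0, level(H)=2, enqueue
  process F: level=2
    F->C: in-degree(C)=0, level(C)=3, enqueue
    F->D: in-degree(D)=1, level(D)>=3
  process H: level=2
    H->B: in-degree(B)=0, level(B)=3, enqueue
    H->D: in-degree(D)=0, level(D)=3, enqueue
  process C: level=3
  process B: level=3
  process D: level=3
All levels: A:1, B:3, C:3, D:3, E:0, F:2, G:1, H:2

Answer: A:1, B:3, C:3, D:3, E:0, F:2, G:1, H:2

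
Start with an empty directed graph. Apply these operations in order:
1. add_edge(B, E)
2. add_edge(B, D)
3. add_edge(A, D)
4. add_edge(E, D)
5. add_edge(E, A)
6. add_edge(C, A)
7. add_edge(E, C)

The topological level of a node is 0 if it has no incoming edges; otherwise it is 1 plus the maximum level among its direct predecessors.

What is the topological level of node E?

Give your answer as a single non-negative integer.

Answer: 1

Derivation:
Op 1: add_edge(B, E). Edges now: 1
Op 2: add_edge(B, D). Edges now: 2
Op 3: add_edge(A, D). Edges now: 3
Op 4: add_edge(E, D). Edges now: 4
Op 5: add_edge(E, A). Edges now: 5
Op 6: add_edge(C, A). Edges now: 6
Op 7: add_edge(E, C). Edges now: 7
Compute levels (Kahn BFS):
  sources (in-degree 0): B
  process B: level=0
    B->D: in-degree(D)=2, level(D)>=1
    B->E: in-degree(E)=0, level(E)=1, enqueue
  process E: level=1
    E->A: in-degree(A)=1, level(A)>=2
    E->C: in-degree(C)=0, level(C)=2, enqueue
    E->D: in-degree(D)=1, level(D)>=2
  process C: level=2
    C->A: in-degree(A)=0, level(A)=3, enqueue
  process A: level=3
    A->D: in-degree(D)=0, level(D)=4, enqueue
  process D: level=4
All levels: A:3, B:0, C:2, D:4, E:1
level(E) = 1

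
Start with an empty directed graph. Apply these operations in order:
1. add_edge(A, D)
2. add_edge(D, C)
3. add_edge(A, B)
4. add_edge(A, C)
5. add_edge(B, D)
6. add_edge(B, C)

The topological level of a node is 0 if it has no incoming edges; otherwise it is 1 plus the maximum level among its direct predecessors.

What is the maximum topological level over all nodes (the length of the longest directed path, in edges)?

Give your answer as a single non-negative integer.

Answer: 3

Derivation:
Op 1: add_edge(A, D). Edges now: 1
Op 2: add_edge(D, C). Edges now: 2
Op 3: add_edge(A, B). Edges now: 3
Op 4: add_edge(A, C). Edges now: 4
Op 5: add_edge(B, D). Edges now: 5
Op 6: add_edge(B, C). Edges now: 6
Compute levels (Kahn BFS):
  sources (in-degree 0): A
  process A: level=0
    A->B: in-degree(B)=0, level(B)=1, enqueue
    A->C: in-degree(C)=2, level(C)>=1
    A->D: in-degree(D)=1, level(D)>=1
  process B: level=1
    B->C: in-degree(C)=1, level(C)>=2
    B->D: in-degree(D)=0, level(D)=2, enqueue
  process D: level=2
    D->C: in-degree(C)=0, level(C)=3, enqueue
  process C: level=3
All levels: A:0, B:1, C:3, D:2
max level = 3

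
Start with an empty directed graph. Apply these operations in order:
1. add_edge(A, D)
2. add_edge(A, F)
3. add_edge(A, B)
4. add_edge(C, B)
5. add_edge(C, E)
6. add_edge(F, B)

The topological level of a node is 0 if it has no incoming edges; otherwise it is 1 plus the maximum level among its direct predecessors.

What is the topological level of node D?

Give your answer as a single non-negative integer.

Op 1: add_edge(A, D). Edges now: 1
Op 2: add_edge(A, F). Edges now: 2
Op 3: add_edge(A, B). Edges now: 3
Op 4: add_edge(C, B). Edges now: 4
Op 5: add_edge(C, E). Edges now: 5
Op 6: add_edge(F, B). Edges now: 6
Compute levels (Kahn BFS):
  sources (in-degree 0): A, C
  process A: level=0
    A->B: in-degree(B)=2, level(B)>=1
    A->D: in-degree(D)=0, level(D)=1, enqueue
    A->F: in-degree(F)=0, level(F)=1, enqueue
  process C: level=0
    C->B: in-degree(B)=1, level(B)>=1
    C->E: in-degree(E)=0, level(E)=1, enqueue
  process D: level=1
  process F: level=1
    F->B: in-degree(B)=0, level(B)=2, enqueue
  process E: level=1
  process B: level=2
All levels: A:0, B:2, C:0, D:1, E:1, F:1
level(D) = 1

Answer: 1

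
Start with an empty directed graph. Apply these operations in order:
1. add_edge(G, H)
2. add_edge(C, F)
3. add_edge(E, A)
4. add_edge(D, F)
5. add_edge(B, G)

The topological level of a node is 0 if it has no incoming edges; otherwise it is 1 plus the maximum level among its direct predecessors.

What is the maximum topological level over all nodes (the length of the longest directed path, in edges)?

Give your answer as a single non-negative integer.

Answer: 2

Derivation:
Op 1: add_edge(G, H). Edges now: 1
Op 2: add_edge(C, F). Edges now: 2
Op 3: add_edge(E, A). Edges now: 3
Op 4: add_edge(D, F). Edges now: 4
Op 5: add_edge(B, G). Edges now: 5
Compute levels (Kahn BFS):
  sources (in-degree 0): B, C, D, E
  process B: level=0
    B->G: in-degree(G)=0, level(G)=1, enqueue
  process C: level=0
    C->F: in-degree(F)=1, level(F)>=1
  process D: level=0
    D->F: in-degree(F)=0, level(F)=1, enqueue
  process E: level=0
    E->A: in-degree(A)=0, level(A)=1, enqueue
  process G: level=1
    G->H: in-degree(H)=0, level(H)=2, enqueue
  process F: level=1
  process A: level=1
  process H: level=2
All levels: A:1, B:0, C:0, D:0, E:0, F:1, G:1, H:2
max level = 2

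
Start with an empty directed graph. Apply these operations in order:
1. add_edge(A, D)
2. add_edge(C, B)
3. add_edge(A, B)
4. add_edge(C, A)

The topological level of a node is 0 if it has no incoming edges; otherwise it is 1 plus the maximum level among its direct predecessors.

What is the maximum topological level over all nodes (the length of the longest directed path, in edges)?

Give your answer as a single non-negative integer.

Answer: 2

Derivation:
Op 1: add_edge(A, D). Edges now: 1
Op 2: add_edge(C, B). Edges now: 2
Op 3: add_edge(A, B). Edges now: 3
Op 4: add_edge(C, A). Edges now: 4
Compute levels (Kahn BFS):
  sources (in-degree 0): C
  process C: level=0
    C->A: in-degree(A)=0, level(A)=1, enqueue
    C->B: in-degree(B)=1, level(B)>=1
  process A: level=1
    A->B: in-degree(B)=0, level(B)=2, enqueue
    A->D: in-degree(D)=0, level(D)=2, enqueue
  process B: level=2
  process D: level=2
All levels: A:1, B:2, C:0, D:2
max level = 2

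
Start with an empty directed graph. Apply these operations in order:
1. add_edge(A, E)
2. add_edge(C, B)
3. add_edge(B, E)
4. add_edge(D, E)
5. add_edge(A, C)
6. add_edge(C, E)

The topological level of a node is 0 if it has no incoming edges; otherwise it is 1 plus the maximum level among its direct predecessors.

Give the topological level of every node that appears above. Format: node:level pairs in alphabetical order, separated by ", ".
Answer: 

Answer: A:0, B:2, C:1, D:0, E:3

Derivation:
Op 1: add_edge(A, E). Edges now: 1
Op 2: add_edge(C, B). Edges now: 2
Op 3: add_edge(B, E). Edges now: 3
Op 4: add_edge(D, E). Edges now: 4
Op 5: add_edge(A, C). Edges now: 5
Op 6: add_edge(C, E). Edges now: 6
Compute levels (Kahn BFS):
  sources (in-degree 0): A, D
  process A: level=0
    A->C: in-degree(C)=0, level(C)=1, enqueue
    A->E: in-degree(E)=3, level(E)>=1
  process D: level=0
    D->E: in-degree(E)=2, level(E)>=1
  process C: level=1
    C->B: in-degree(B)=0, level(B)=2, enqueue
    C->E: in-degree(E)=1, level(E)>=2
  process B: level=2
    B->E: in-degree(E)=0, level(E)=3, enqueue
  process E: level=3
All levels: A:0, B:2, C:1, D:0, E:3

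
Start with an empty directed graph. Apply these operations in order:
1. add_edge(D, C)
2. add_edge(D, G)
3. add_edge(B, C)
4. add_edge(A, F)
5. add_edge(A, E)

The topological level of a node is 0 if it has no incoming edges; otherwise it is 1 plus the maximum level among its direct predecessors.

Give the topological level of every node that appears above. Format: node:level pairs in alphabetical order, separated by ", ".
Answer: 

Answer: A:0, B:0, C:1, D:0, E:1, F:1, G:1

Derivation:
Op 1: add_edge(D, C). Edges now: 1
Op 2: add_edge(D, G). Edges now: 2
Op 3: add_edge(B, C). Edges now: 3
Op 4: add_edge(A, F). Edges now: 4
Op 5: add_edge(A, E). Edges now: 5
Compute levels (Kahn BFS):
  sources (in-degree 0): A, B, D
  process A: level=0
    A->E: in-degree(E)=0, level(E)=1, enqueue
    A->F: in-degree(F)=0, level(F)=1, enqueue
  process B: level=0
    B->C: in-degree(C)=1, level(C)>=1
  process D: level=0
    D->C: in-degree(C)=0, level(C)=1, enqueue
    D->G: in-degree(G)=0, level(G)=1, enqueue
  process E: level=1
  process F: level=1
  process C: level=1
  process G: level=1
All levels: A:0, B:0, C:1, D:0, E:1, F:1, G:1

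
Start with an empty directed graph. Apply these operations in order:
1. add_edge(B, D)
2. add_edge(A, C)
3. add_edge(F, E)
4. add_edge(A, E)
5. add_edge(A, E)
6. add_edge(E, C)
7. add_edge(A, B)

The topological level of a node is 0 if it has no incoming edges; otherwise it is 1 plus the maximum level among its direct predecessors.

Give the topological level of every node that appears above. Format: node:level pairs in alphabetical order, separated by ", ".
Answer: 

Answer: A:0, B:1, C:2, D:2, E:1, F:0

Derivation:
Op 1: add_edge(B, D). Edges now: 1
Op 2: add_edge(A, C). Edges now: 2
Op 3: add_edge(F, E). Edges now: 3
Op 4: add_edge(A, E). Edges now: 4
Op 5: add_edge(A, E) (duplicate, no change). Edges now: 4
Op 6: add_edge(E, C). Edges now: 5
Op 7: add_edge(A, B). Edges now: 6
Compute levels (Kahn BFS):
  sources (in-degree 0): A, F
  process A: level=0
    A->B: in-degree(B)=0, level(B)=1, enqueue
    A->C: in-degree(C)=1, level(C)>=1
    A->E: in-degree(E)=1, level(E)>=1
  process F: level=0
    F->E: in-degree(E)=0, level(E)=1, enqueue
  process B: level=1
    B->D: in-degree(D)=0, level(D)=2, enqueue
  process E: level=1
    E->C: in-degree(C)=0, level(C)=2, enqueue
  process D: level=2
  process C: level=2
All levels: A:0, B:1, C:2, D:2, E:1, F:0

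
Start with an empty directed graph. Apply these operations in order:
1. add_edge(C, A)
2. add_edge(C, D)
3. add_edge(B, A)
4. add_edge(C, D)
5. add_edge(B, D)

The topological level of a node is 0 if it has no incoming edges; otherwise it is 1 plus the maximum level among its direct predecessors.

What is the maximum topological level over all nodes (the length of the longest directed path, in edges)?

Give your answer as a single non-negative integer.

Answer: 1

Derivation:
Op 1: add_edge(C, A). Edges now: 1
Op 2: add_edge(C, D). Edges now: 2
Op 3: add_edge(B, A). Edges now: 3
Op 4: add_edge(C, D) (duplicate, no change). Edges now: 3
Op 5: add_edge(B, D). Edges now: 4
Compute levels (Kahn BFS):
  sources (in-degree 0): B, C
  process B: level=0
    B->A: in-degree(A)=1, level(A)>=1
    B->D: in-degree(D)=1, level(D)>=1
  process C: level=0
    C->A: in-degree(A)=0, level(A)=1, enqueue
    C->D: in-degree(D)=0, level(D)=1, enqueue
  process A: level=1
  process D: level=1
All levels: A:1, B:0, C:0, D:1
max level = 1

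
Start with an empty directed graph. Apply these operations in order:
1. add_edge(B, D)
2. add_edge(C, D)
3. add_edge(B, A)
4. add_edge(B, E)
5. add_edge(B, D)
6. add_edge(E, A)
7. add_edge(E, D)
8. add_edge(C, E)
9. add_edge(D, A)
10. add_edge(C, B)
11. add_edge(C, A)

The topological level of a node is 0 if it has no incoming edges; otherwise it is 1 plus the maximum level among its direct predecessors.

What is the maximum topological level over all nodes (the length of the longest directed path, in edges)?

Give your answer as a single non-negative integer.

Answer: 4

Derivation:
Op 1: add_edge(B, D). Edges now: 1
Op 2: add_edge(C, D). Edges now: 2
Op 3: add_edge(B, A). Edges now: 3
Op 4: add_edge(B, E). Edges now: 4
Op 5: add_edge(B, D) (duplicate, no change). Edges now: 4
Op 6: add_edge(E, A). Edges now: 5
Op 7: add_edge(E, D). Edges now: 6
Op 8: add_edge(C, E). Edges now: 7
Op 9: add_edge(D, A). Edges now: 8
Op 10: add_edge(C, B). Edges now: 9
Op 11: add_edge(C, A). Edges now: 10
Compute levels (Kahn BFS):
  sources (in-degree 0): C
  process C: level=0
    C->A: in-degree(A)=3, level(A)>=1
    C->B: in-degree(B)=0, level(B)=1, enqueue
    C->D: in-degree(D)=2, level(D)>=1
    C->E: in-degree(E)=1, level(E)>=1
  process B: level=1
    B->A: in-degree(A)=2, level(A)>=2
    B->D: in-degree(D)=1, level(D)>=2
    B->E: in-degree(E)=0, level(E)=2, enqueue
  process E: level=2
    E->A: in-degree(A)=1, level(A)>=3
    E->D: in-degree(D)=0, level(D)=3, enqueue
  process D: level=3
    D->A: in-degree(A)=0, level(A)=4, enqueue
  process A: level=4
All levels: A:4, B:1, C:0, D:3, E:2
max level = 4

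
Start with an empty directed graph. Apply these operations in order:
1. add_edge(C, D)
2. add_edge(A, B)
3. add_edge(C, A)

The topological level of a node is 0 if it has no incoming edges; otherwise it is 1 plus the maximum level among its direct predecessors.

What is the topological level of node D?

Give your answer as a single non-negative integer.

Answer: 1

Derivation:
Op 1: add_edge(C, D). Edges now: 1
Op 2: add_edge(A, B). Edges now: 2
Op 3: add_edge(C, A). Edges now: 3
Compute levels (Kahn BFS):
  sources (in-degree 0): C
  process C: level=0
    C->A: in-degree(A)=0, level(A)=1, enqueue
    C->D: in-degree(D)=0, level(D)=1, enqueue
  process A: level=1
    A->B: in-degree(B)=0, level(B)=2, enqueue
  process D: level=1
  process B: level=2
All levels: A:1, B:2, C:0, D:1
level(D) = 1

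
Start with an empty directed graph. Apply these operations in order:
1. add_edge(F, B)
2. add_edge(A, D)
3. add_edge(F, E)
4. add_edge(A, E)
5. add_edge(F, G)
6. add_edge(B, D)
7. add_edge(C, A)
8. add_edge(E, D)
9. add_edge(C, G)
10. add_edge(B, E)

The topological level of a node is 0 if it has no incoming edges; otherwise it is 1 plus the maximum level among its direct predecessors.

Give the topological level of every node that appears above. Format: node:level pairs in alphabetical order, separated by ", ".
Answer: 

Op 1: add_edge(F, B). Edges now: 1
Op 2: add_edge(A, D). Edges now: 2
Op 3: add_edge(F, E). Edges now: 3
Op 4: add_edge(A, E). Edges now: 4
Op 5: add_edge(F, G). Edges now: 5
Op 6: add_edge(B, D). Edges now: 6
Op 7: add_edge(C, A). Edges now: 7
Op 8: add_edge(E, D). Edges now: 8
Op 9: add_edge(C, G). Edges now: 9
Op 10: add_edge(B, E). Edges now: 10
Compute levels (Kahn BFS):
  sources (in-degree 0): C, F
  process C: level=0
    C->A: in-degree(A)=0, level(A)=1, enqueue
    C->G: in-degree(G)=1, level(G)>=1
  process F: level=0
    F->B: in-degree(B)=0, level(B)=1, enqueue
    F->E: in-degree(E)=2, level(E)>=1
    F->G: in-degree(G)=0, level(G)=1, enqueue
  process A: level=1
    A->D: in-degree(D)=2, level(D)>=2
    A->E: in-degree(E)=1, level(E)>=2
  process B: level=1
    B->D: in-degree(D)=1, level(D)>=2
    B->E: in-degree(E)=0, level(E)=2, enqueue
  process G: level=1
  process E: level=2
    E->D: in-degree(D)=0, level(D)=3, enqueue
  process D: level=3
All levels: A:1, B:1, C:0, D:3, E:2, F:0, G:1

Answer: A:1, B:1, C:0, D:3, E:2, F:0, G:1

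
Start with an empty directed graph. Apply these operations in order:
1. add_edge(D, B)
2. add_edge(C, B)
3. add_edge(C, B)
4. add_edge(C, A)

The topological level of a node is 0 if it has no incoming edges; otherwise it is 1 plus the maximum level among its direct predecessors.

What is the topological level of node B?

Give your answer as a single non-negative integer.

Answer: 1

Derivation:
Op 1: add_edge(D, B). Edges now: 1
Op 2: add_edge(C, B). Edges now: 2
Op 3: add_edge(C, B) (duplicate, no change). Edges now: 2
Op 4: add_edge(C, A). Edges now: 3
Compute levels (Kahn BFS):
  sources (in-degree 0): C, D
  process C: level=0
    C->A: in-degree(A)=0, level(A)=1, enqueue
    C->B: in-degree(B)=1, level(B)>=1
  process D: level=0
    D->B: in-degree(B)=0, level(B)=1, enqueue
  process A: level=1
  process B: level=1
All levels: A:1, B:1, C:0, D:0
level(B) = 1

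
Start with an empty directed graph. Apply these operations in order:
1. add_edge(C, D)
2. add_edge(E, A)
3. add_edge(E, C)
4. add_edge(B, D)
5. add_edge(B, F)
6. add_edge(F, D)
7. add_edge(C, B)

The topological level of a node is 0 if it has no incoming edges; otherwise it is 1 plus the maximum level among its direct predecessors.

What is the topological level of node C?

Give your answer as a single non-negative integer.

Op 1: add_edge(C, D). Edges now: 1
Op 2: add_edge(E, A). Edges now: 2
Op 3: add_edge(E, C). Edges now: 3
Op 4: add_edge(B, D). Edges now: 4
Op 5: add_edge(B, F). Edges now: 5
Op 6: add_edge(F, D). Edges now: 6
Op 7: add_edge(C, B). Edges now: 7
Compute levels (Kahn BFS):
  sources (in-degree 0): E
  process E: level=0
    E->A: in-degree(A)=0, level(A)=1, enqueue
    E->C: in-degree(C)=0, level(C)=1, enqueue
  process A: level=1
  process C: level=1
    C->B: in-degree(B)=0, level(B)=2, enqueue
    C->D: in-degree(D)=2, level(D)>=2
  process B: level=2
    B->D: in-degree(D)=1, level(D)>=3
    B->F: in-degree(F)=0, level(F)=3, enqueue
  process F: level=3
    F->D: in-degree(D)=0, level(D)=4, enqueue
  process D: level=4
All levels: A:1, B:2, C:1, D:4, E:0, F:3
level(C) = 1

Answer: 1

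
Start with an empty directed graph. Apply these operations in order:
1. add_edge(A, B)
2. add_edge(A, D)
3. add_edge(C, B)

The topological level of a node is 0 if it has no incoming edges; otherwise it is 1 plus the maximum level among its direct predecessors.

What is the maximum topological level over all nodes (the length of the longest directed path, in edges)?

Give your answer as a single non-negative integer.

Answer: 1

Derivation:
Op 1: add_edge(A, B). Edges now: 1
Op 2: add_edge(A, D). Edges now: 2
Op 3: add_edge(C, B). Edges now: 3
Compute levels (Kahn BFS):
  sources (in-degree 0): A, C
  process A: level=0
    A->B: in-degree(B)=1, level(B)>=1
    A->D: in-degree(D)=0, level(D)=1, enqueue
  process C: level=0
    C->B: in-degree(B)=0, level(B)=1, enqueue
  process D: level=1
  process B: level=1
All levels: A:0, B:1, C:0, D:1
max level = 1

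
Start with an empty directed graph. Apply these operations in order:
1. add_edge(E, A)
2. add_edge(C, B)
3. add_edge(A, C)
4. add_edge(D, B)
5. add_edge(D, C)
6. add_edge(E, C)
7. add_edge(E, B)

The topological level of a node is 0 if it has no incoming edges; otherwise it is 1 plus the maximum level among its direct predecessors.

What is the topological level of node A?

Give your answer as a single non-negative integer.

Answer: 1

Derivation:
Op 1: add_edge(E, A). Edges now: 1
Op 2: add_edge(C, B). Edges now: 2
Op 3: add_edge(A, C). Edges now: 3
Op 4: add_edge(D, B). Edges now: 4
Op 5: add_edge(D, C). Edges now: 5
Op 6: add_edge(E, C). Edges now: 6
Op 7: add_edge(E, B). Edges now: 7
Compute levels (Kahn BFS):
  sources (in-degree 0): D, E
  process D: level=0
    D->B: in-degree(B)=2, level(B)>=1
    D->C: in-degree(C)=2, level(C)>=1
  process E: level=0
    E->A: in-degree(A)=0, level(A)=1, enqueue
    E->B: in-degree(B)=1, level(B)>=1
    E->C: in-degree(C)=1, level(C)>=1
  process A: level=1
    A->C: in-degree(C)=0, level(C)=2, enqueue
  process C: level=2
    C->B: in-degree(B)=0, level(B)=3, enqueue
  process B: level=3
All levels: A:1, B:3, C:2, D:0, E:0
level(A) = 1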